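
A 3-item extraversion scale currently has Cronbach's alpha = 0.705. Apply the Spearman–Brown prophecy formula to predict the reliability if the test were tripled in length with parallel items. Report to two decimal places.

predicted reliability = 0.88

Length factor m = 3
α' = m·α / (1 + (m−1)·α)
   = 3 × 0.705 / (1 + (3 − 1) × 0.705)
   = 2.1150 / 2.4100 = 0.88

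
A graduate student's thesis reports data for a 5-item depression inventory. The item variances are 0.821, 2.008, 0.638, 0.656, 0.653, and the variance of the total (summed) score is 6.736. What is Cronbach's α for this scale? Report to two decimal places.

Σσ²ᵢ = 0.821 + 2.008 + 0.638 + 0.656 + 0.653 = 4.776
α = (k/(k−1))·(1 − Σσ²ᵢ/total variance) = (5/4)·(1 − 4.776/6.736) = 0.36

α = 0.36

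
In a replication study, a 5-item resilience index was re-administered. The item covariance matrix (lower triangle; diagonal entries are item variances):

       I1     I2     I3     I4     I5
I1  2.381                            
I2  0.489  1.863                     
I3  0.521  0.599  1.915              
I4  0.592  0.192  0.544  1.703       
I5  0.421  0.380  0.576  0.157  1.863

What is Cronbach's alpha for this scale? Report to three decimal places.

Σσ²ᵢ = 2.381 + 1.863 + 1.915 + 1.703 + 1.863 = 9.725
Σ_{i<j} σ_ij = 4.471
total variance = 9.725 + 2 × 4.471 = 18.667
α = (k/(k−1))·(1 − Σσ²ᵢ/total variance) = (5/4)·(1 − 9.725/18.667) = 0.599

α = 0.599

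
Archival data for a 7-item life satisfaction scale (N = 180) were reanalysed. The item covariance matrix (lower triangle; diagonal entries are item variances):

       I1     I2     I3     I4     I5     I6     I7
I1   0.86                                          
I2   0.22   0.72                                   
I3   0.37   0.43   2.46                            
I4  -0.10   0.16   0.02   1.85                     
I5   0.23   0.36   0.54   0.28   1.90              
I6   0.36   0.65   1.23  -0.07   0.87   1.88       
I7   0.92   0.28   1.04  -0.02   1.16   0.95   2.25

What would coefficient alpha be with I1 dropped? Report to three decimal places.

coefficient alpha = 0.705

Remaining items: I2, I3, I4, I5, I6, I7 (k = 6).
ΣVar(i) = 0.72 + 2.46 + 1.85 + 1.90 + 1.88 + 2.25 = 11.06
σ²_T = 11.06 + 2 × 7.88 = 26.82
α (item deleted) = (6/5)·(1 − 11.06/26.82) = 0.705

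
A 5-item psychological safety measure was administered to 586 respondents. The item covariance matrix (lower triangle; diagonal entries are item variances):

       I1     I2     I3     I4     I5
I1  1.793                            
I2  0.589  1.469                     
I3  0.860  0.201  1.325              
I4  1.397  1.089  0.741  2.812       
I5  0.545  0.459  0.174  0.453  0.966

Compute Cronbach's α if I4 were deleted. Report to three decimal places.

α = 0.673

Remaining items: I1, I2, I3, I5 (k = 4).
Σσᵢ² = 1.793 + 1.469 + 1.325 + 0.966 = 5.553
total variance = 5.553 + 2 × 2.828 = 11.209
α (item deleted) = (4/3)·(1 − 5.553/11.209) = 0.673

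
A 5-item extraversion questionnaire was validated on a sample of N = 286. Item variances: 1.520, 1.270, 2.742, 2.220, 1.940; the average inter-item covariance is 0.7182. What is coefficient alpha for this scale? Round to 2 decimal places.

Σσᵢ² = 1.520 + 1.270 + 2.742 + 2.220 + 1.940 = 9.692
Sum of the 10 distinct covariances = 10 × 0.7182 = 7.1820
σ²_T = Σσᵢ² + 2·Σcov = 9.692 + 2 × 7.1820 = 24.0560
α = (5/4)·(1 − 9.692/24.0560) = 0.75

α = 0.75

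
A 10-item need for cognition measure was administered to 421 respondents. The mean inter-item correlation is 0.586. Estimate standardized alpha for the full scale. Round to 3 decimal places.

Standardized α = k·r̄ / (1 + (k−1)·r̄) = 10 × 0.586 / (1 + 9 × 0.586)
  = 5.8600 / 6.2740 = 0.934

standardized alpha = 0.934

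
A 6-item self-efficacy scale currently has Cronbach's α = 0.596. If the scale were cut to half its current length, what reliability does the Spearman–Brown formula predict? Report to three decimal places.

Length factor m = 1/2
α' = m·α / (1 − (1−m)·α)
   = 1/2 × 0.596 / (1 − (1 − 1/2) × 0.596)
   = 0.2980 / 0.7020 = 0.425

predicted reliability = 0.425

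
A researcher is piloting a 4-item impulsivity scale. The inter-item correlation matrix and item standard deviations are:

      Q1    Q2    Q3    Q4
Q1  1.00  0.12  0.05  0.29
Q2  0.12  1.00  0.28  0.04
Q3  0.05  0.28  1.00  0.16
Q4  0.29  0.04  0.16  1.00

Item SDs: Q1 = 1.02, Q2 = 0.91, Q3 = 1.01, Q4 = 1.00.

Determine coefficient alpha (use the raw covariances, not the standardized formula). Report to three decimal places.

coefficient alpha = 0.426

Σσ²ᵢ = 1.02² + 0.91² + 1.01² + 1.00² = 3.8886
Covariances σ_ij = r_ij · s_i · s_j:
  σ(Q1,Q2) = 0.12 × 1.02 × 0.91 = 0.1114
  σ(Q1,Q3) = 0.05 × 1.02 × 1.01 = 0.0515
  σ(Q1,Q4) = 0.29 × 1.02 × 1.00 = 0.2958
  σ(Q2,Q3) = 0.28 × 0.91 × 1.01 = 0.2573
  σ(Q2,Q4) = 0.04 × 0.91 × 1.00 = 0.0364
  σ(Q3,Q4) = 0.16 × 1.01 × 1.00 = 0.1616
σ²_T = Σσ²ᵢ + 2·Σσ_ij = 3.8886 + 2 × 0.9140 = 5.7166
α = (4/3)·(1 − 3.8886/5.7166) = 0.426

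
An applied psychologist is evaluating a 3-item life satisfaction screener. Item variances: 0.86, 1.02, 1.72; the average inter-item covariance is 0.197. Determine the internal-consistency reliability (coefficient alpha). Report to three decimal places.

Σσᵢ² = 0.86 + 1.02 + 1.72 = 3.60
Sum of the 3 distinct covariances = 3 × 0.197 = 0.591
σ²_total = Σσᵢ² + 2·Σcov = 3.60 + 2 × 0.591 = 4.782
α = (3/2)·(1 − 3.60/4.782) = 0.371

α = 0.371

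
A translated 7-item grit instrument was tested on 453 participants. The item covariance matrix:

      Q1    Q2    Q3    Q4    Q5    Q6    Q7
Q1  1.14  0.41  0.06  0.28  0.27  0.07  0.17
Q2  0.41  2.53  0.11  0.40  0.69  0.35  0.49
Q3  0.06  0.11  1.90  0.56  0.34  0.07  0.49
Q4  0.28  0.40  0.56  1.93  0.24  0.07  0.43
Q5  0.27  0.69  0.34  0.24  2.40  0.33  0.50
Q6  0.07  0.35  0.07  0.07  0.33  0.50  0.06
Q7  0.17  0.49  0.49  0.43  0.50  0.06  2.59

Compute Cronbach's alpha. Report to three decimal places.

Σσ²ᵢ = 1.14 + 2.53 + 1.90 + 1.93 + 2.40 + 0.50 + 2.59 = 12.99
Sum of off-diagonal covariances = 6.39
σ²_total = 12.99 + 2 × 6.39 = 25.77
α = (k/(k−1))·(1 − Σσ²ᵢ/σ²_total) = (7/6)·(1 − 12.99/25.77) = 0.579

α = 0.579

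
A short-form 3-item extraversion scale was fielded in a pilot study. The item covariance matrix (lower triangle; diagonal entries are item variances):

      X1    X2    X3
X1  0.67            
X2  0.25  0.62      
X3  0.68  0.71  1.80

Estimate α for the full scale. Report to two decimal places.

α = 0.77

ΣVar(i) = 0.67 + 0.62 + 1.80 = 3.09
Sum of off-diagonal covariances = 1.64
total variance = 3.09 + 2 × 1.64 = 6.37
α = (k/(k−1))·(1 − ΣVar(i)/total variance) = (3/2)·(1 − 3.09/6.37) = 0.77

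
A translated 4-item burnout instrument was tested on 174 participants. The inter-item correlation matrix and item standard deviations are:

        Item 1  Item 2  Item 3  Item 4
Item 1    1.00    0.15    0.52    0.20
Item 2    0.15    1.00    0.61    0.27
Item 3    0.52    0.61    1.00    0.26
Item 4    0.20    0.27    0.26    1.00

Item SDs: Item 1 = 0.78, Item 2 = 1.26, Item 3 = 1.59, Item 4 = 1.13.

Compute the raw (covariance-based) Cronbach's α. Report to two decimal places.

Cronbach's α = 0.67

Σσ²ᵢ = 0.78² + 1.26² + 1.59² + 1.13² = 6.0010
Covariances σ_ij = r_ij · s_i · s_j:
  σ(Item 1,Item 2) = 0.15 × 0.78 × 1.26 = 0.1474
  σ(Item 1,Item 3) = 0.52 × 0.78 × 1.59 = 0.6449
  σ(Item 1,Item 4) = 0.20 × 0.78 × 1.13 = 0.1763
  σ(Item 2,Item 3) = 0.61 × 1.26 × 1.59 = 1.2221
  σ(Item 2,Item 4) = 0.27 × 1.26 × 1.13 = 0.3844
  σ(Item 3,Item 4) = 0.26 × 1.59 × 1.13 = 0.4671
σ²_T = Σσ²ᵢ + 2·Σσ_ij = 6.0010 + 2 × 3.0422 = 12.0854
α = (4/3)·(1 − 6.0010/12.0854) = 0.67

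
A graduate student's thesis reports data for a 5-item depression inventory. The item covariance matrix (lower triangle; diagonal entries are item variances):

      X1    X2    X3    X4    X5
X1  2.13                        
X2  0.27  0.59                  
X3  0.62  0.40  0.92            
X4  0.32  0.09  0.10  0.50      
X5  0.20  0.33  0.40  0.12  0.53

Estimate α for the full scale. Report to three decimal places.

α = 0.687

Σσᵢ² = 2.13 + 0.59 + 0.92 + 0.50 + 0.53 = 4.67
Sum of the distinct covariances = 2.85
Var(T) = 4.67 + 2 × 2.85 = 10.37
α = (k/(k−1))·(1 − Σσᵢ²/Var(T)) = (5/4)·(1 − 4.67/10.37) = 0.687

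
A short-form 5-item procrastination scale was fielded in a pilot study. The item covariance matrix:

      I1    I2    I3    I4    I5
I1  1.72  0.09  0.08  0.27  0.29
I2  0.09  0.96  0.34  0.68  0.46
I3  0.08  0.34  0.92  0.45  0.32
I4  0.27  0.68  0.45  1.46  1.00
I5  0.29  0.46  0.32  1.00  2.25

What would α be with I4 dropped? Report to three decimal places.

Remaining items: I1, I2, I3, I5 (k = 4).
sum of item variances = 1.72 + 0.96 + 0.92 + 2.25 = 5.85
σ²_T = 5.85 + 2 × 1.58 = 9.01
α (item deleted) = (4/3)·(1 − 5.85/9.01) = 0.468

α = 0.468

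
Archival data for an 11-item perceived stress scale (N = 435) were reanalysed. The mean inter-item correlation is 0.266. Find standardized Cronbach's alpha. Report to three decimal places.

Standardized α = k·r̄ / (1 + (k−1)·r̄) = 11 × 0.266 / (1 + 10 × 0.266)
  = 2.9260 / 3.6600 = 0.799

α = 0.799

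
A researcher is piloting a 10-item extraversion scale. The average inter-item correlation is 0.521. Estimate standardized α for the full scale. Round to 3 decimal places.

α = 0.916

Standardized α = k·r̄ / (1 + (k−1)·r̄) = 10 × 0.521 / (1 + 9 × 0.521)
  = 5.2100 / 5.6890 = 0.916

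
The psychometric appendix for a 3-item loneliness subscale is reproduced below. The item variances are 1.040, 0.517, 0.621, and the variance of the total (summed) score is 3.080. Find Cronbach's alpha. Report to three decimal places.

Σσᵢ² = 1.040 + 0.517 + 0.621 = 2.178
α = (k/(k−1))·(1 − Σσᵢ²/σ²_T) = (3/2)·(1 − 2.178/3.080) = 0.439

α = 0.439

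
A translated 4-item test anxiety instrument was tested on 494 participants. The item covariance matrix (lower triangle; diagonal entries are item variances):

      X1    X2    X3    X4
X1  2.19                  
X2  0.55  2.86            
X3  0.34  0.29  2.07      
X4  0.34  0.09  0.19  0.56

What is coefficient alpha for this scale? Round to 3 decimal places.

Σσ²ᵢ = 2.19 + 2.86 + 2.07 + 0.56 = 7.68
Sum of the distinct covariances = 1.80
σ²_total = 7.68 + 2 × 1.80 = 11.28
α = (k/(k−1))·(1 − Σσ²ᵢ/σ²_total) = (4/3)·(1 − 7.68/11.28) = 0.426

coefficient alpha = 0.426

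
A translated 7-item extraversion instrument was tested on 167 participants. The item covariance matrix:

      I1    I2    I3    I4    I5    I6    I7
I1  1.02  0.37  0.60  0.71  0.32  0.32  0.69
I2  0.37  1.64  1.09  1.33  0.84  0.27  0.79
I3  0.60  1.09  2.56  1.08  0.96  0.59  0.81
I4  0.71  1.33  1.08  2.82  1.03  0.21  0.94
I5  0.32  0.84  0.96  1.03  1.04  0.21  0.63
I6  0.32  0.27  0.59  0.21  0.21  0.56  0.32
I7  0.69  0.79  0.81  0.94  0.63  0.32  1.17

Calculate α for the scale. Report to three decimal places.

ΣVar(i) = 1.02 + 1.64 + 2.56 + 2.82 + 1.04 + 0.56 + 1.17 = 10.81
Sum of off-diagonal covariances = 14.11
total variance = 10.81 + 2 × 14.11 = 39.03
α = (k/(k−1))·(1 − ΣVar(i)/total variance) = (7/6)·(1 − 10.81/39.03) = 0.844

α = 0.844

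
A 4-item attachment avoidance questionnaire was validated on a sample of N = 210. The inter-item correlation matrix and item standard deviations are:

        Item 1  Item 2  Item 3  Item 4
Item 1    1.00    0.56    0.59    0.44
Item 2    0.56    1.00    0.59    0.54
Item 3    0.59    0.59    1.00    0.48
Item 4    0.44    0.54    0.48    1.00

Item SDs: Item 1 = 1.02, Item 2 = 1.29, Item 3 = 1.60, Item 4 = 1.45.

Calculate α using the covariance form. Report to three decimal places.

Σσ²ᵢ = 1.02² + 1.29² + 1.60² + 1.45² = 7.3670
Covariances σ_ij = r_ij · s_i · s_j:
  σ(Item 1,Item 2) = 0.56 × 1.02 × 1.29 = 0.7368
  σ(Item 1,Item 3) = 0.59 × 1.02 × 1.60 = 0.9629
  σ(Item 1,Item 4) = 0.44 × 1.02 × 1.45 = 0.6508
  σ(Item 2,Item 3) = 0.59 × 1.29 × 1.60 = 1.2178
  σ(Item 2,Item 4) = 0.54 × 1.29 × 1.45 = 1.0101
  σ(Item 3,Item 4) = 0.48 × 1.60 × 1.45 = 1.1136
σ²_T = Σσ²ᵢ + 2·Σσ_ij = 7.3670 + 2 × 5.6920 = 18.7510
α = (4/3)·(1 − 7.3670/18.7510) = 0.809

α = 0.809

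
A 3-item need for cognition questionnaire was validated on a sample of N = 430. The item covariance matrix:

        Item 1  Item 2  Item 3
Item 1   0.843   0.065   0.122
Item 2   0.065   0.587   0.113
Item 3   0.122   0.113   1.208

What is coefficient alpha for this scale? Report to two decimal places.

coefficient alpha = 0.28

Σσᵢ² = 0.843 + 0.587 + 1.208 = 2.638
Sum of the distinct covariances = 0.300
total variance = 2.638 + 2 × 0.300 = 3.238
α = (k/(k−1))·(1 − Σσᵢ²/total variance) = (3/2)·(1 − 2.638/3.238) = 0.28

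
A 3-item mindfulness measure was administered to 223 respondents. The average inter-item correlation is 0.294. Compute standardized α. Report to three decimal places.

Standardized α = k·r̄ / (1 + (k−1)·r̄) = 3 × 0.294 / (1 + 2 × 0.294)
  = 0.8820 / 1.5880 = 0.555

α = 0.555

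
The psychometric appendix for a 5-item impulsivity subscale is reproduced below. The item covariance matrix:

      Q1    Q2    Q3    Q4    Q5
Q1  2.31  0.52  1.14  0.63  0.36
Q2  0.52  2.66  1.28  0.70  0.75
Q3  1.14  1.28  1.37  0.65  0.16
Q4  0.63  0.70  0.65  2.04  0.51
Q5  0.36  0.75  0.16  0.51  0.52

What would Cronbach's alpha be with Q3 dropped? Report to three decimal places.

Remaining items: Q1, Q2, Q4, Q5 (k = 4).
Σσᵢ² = 2.31 + 2.66 + 2.04 + 0.52 = 7.53
Var(T) = 7.53 + 2 × 3.47 = 14.47
α (item deleted) = (4/3)·(1 − 7.53/14.47) = 0.639

α = 0.639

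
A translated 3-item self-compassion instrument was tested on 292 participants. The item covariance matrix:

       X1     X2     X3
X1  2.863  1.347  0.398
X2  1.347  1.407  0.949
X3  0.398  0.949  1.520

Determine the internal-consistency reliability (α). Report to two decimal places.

ΣVar(i) = 2.863 + 1.407 + 1.520 = 5.790
Sum of off-diagonal covariances = 2.694
total variance = 5.790 + 2 × 2.694 = 11.178
α = (k/(k−1))·(1 − ΣVar(i)/total variance) = (3/2)·(1 − 5.790/11.178) = 0.72

α = 0.72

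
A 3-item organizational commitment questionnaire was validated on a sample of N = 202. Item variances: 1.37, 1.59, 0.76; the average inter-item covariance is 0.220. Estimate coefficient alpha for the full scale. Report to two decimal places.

coefficient alpha = 0.39

Σσ²ᵢ = 1.37 + 1.59 + 0.76 = 3.72
Sum of the 3 distinct covariances = 3 × 0.220 = 0.660
total variance = Σσ²ᵢ + 2·Σcov = 3.72 + 2 × 0.660 = 5.040
α = (3/2)·(1 − 3.72/5.040) = 0.39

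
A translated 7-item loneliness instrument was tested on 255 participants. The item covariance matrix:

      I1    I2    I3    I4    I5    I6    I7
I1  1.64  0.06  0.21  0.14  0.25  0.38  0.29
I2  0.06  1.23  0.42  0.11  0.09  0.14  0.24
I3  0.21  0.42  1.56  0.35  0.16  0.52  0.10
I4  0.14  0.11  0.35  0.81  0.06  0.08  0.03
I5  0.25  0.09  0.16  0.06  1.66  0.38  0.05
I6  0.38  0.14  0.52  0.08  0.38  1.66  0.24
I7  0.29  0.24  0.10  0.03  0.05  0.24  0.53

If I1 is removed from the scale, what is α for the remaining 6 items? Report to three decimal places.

α = 0.532

Remaining items: I2, I3, I4, I5, I6, I7 (k = 6).
Σσ²ᵢ = 1.23 + 1.56 + 0.81 + 1.66 + 1.66 + 0.53 = 7.45
total variance = 7.45 + 2 × 2.97 = 13.39
α (item deleted) = (6/5)·(1 − 7.45/13.39) = 0.532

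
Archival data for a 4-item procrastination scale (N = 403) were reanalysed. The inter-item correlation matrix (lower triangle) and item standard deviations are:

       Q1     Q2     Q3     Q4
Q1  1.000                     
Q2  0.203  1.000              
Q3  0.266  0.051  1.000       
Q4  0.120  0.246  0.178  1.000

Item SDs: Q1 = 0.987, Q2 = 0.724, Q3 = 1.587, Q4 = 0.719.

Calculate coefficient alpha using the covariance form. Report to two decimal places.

α = 0.42

Σσ²ᵢ = 0.987² + 0.724² + 1.587² + 0.719² = 4.5339
Covariances σ_ij = r_ij · s_i · s_j:
  σ(Q1,Q2) = 0.203 × 0.987 × 0.724 = 0.1451
  σ(Q1,Q3) = 0.266 × 0.987 × 1.587 = 0.4167
  σ(Q1,Q4) = 0.120 × 0.987 × 0.719 = 0.0852
  σ(Q2,Q3) = 0.051 × 0.724 × 1.587 = 0.0586
  σ(Q2,Q4) = 0.246 × 0.724 × 0.719 = 0.1281
  σ(Q3,Q4) = 0.178 × 1.587 × 0.719 = 0.2031
σ²_T = Σσ²ᵢ + 2·Σσ_ij = 4.5339 + 2 × 1.0368 = 6.6075
α = (4/3)·(1 − 4.5339/6.6075) = 0.42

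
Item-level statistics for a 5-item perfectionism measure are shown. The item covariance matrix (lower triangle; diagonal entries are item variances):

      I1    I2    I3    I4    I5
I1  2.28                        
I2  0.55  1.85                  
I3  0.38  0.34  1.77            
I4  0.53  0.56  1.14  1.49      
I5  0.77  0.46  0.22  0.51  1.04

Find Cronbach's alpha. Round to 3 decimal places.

Cronbach's alpha = 0.705

Σσᵢ² = 2.28 + 1.85 + 1.77 + 1.49 + 1.04 = 8.43
Σ_{i<j} σ_ij = 5.46
σ²_T = 8.43 + 2 × 5.46 = 19.35
α = (k/(k−1))·(1 − Σσᵢ²/σ²_T) = (5/4)·(1 − 8.43/19.35) = 0.705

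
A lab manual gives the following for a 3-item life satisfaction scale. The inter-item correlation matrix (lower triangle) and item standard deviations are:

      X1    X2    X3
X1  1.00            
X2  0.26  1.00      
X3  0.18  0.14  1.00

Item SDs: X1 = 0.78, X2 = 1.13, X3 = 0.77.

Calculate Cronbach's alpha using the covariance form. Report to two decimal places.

Cronbach's alpha = 0.41

Σσ²ᵢ = 0.78² + 1.13² + 0.77² = 2.4782
Covariances σ_ij = r_ij · s_i · s_j:
  σ(X1,X2) = 0.26 × 0.78 × 1.13 = 0.2292
  σ(X1,X3) = 0.18 × 0.78 × 0.77 = 0.1081
  σ(X2,X3) = 0.14 × 1.13 × 0.77 = 0.1218
σ²_T = Σσ²ᵢ + 2·Σσ_ij = 2.4782 + 2 × 0.4591 = 3.3964
α = (3/2)·(1 − 2.4782/3.3964) = 0.41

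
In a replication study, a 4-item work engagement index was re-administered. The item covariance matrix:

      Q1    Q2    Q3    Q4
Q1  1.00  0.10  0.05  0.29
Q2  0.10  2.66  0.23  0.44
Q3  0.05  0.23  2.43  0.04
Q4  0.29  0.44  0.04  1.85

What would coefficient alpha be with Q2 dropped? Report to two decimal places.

Remaining items: Q1, Q3, Q4 (k = 3).
sum of item variances = 1.00 + 2.43 + 1.85 = 5.28
σ²_T = 5.28 + 2 × 0.38 = 6.04
α (item deleted) = (3/2)·(1 − 5.28/6.04) = 0.19

α = 0.19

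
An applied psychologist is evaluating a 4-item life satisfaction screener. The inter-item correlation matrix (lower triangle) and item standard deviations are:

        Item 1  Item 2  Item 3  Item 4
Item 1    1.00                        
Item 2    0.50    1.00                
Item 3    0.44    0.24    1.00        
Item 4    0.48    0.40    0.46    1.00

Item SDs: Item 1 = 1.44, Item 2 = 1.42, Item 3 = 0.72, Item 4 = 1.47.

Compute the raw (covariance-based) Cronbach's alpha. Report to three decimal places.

Σσ²ᵢ = 1.44² + 1.42² + 0.72² + 1.47² = 6.7693
Covariances σ_ij = r_ij · s_i · s_j:
  σ(Item 1,Item 2) = 0.50 × 1.44 × 1.42 = 1.0224
  σ(Item 1,Item 3) = 0.44 × 1.44 × 0.72 = 0.4562
  σ(Item 1,Item 4) = 0.48 × 1.44 × 1.47 = 1.0161
  σ(Item 2,Item 3) = 0.24 × 1.42 × 0.72 = 0.2454
  σ(Item 2,Item 4) = 0.40 × 1.42 × 1.47 = 0.8350
  σ(Item 3,Item 4) = 0.46 × 0.72 × 1.47 = 0.4869
σ²_T = Σσ²ᵢ + 2·Σσ_ij = 6.7693 + 2 × 4.0620 = 14.8933
α = (4/3)·(1 − 6.7693/14.8933) = 0.727

α = 0.727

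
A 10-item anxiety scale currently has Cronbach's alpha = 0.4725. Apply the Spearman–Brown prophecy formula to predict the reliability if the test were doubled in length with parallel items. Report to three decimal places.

Length factor m = 2
α' = m·α / (1 + (m−1)·α)
   = 2 × 0.4725 / (1 + (2 − 1) × 0.4725)
   = 0.9450 / 1.4725 = 0.642

predicted reliability = 0.642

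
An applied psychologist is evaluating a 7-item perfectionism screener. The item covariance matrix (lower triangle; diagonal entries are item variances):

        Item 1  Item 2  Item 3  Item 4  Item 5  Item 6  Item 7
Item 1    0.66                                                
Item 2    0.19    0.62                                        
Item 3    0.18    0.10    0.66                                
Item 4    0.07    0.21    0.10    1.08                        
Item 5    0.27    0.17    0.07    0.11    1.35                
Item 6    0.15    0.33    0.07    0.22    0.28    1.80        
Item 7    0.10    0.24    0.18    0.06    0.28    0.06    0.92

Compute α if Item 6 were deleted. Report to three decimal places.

α = 0.562

Remaining items: Item 1, Item 2, Item 3, Item 4, Item 5, Item 7 (k = 6).
sum of item variances = 0.66 + 0.62 + 0.66 + 1.08 + 1.35 + 0.92 = 5.29
total variance = 5.29 + 2 × 2.33 = 9.95
α (item deleted) = (6/5)·(1 − 5.29/9.95) = 0.562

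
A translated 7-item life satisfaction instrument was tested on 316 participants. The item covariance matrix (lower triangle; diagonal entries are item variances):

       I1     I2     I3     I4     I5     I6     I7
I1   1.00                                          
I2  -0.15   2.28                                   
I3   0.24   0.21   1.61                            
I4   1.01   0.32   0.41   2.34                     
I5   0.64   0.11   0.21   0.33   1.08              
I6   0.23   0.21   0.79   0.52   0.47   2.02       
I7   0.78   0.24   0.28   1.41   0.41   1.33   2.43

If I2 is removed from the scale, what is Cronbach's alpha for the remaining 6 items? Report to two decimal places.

Remaining items: I1, I3, I4, I5, I6, I7 (k = 6).
sum of item variances = 1.00 + 1.61 + 2.34 + 1.08 + 2.02 + 2.43 = 10.48
σ²_T = 10.48 + 2 × 9.06 = 28.60
α (item deleted) = (6/5)·(1 − 10.48/28.60) = 0.76

Cronbach's alpha = 0.76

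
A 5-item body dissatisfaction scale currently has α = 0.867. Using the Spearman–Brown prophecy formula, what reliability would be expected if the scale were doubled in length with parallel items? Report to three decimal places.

predicted reliability = 0.929

Length factor m = 2
α' = m·α / (1 + (m−1)·α)
   = 2 × 0.867 / (1 + (2 − 1) × 0.867)
   = 1.7340 / 1.8670 = 0.929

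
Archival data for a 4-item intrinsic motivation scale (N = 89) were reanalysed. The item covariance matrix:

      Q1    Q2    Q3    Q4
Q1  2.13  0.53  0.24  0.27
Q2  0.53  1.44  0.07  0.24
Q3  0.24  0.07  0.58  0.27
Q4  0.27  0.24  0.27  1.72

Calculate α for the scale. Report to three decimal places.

α = 0.474

ΣVar(i) = 2.13 + 1.44 + 0.58 + 1.72 = 5.87
Sum of the distinct covariances = 1.62
total variance = 5.87 + 2 × 1.62 = 9.11
α = (k/(k−1))·(1 − ΣVar(i)/total variance) = (4/3)·(1 − 5.87/9.11) = 0.474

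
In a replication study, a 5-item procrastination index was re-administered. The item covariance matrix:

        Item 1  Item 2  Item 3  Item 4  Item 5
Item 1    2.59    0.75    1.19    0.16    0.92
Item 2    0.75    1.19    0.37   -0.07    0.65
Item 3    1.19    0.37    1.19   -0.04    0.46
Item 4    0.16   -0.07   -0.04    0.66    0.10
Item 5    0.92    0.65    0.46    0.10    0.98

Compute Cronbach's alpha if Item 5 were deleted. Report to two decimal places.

Remaining items: Item 1, Item 2, Item 3, Item 4 (k = 4).
ΣVar(i) = 2.59 + 1.19 + 1.19 + 0.66 = 5.63
σ²_total = 5.63 + 2 × 2.36 = 10.35
α (item deleted) = (4/3)·(1 − 5.63/10.35) = 0.61

α = 0.61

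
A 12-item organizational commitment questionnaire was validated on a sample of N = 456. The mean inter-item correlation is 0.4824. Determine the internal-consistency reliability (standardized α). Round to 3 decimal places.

Standardized α = k·r̄ / (1 + (k−1)·r̄) = 12 × 0.4824 / (1 + 11 × 0.4824)
  = 5.7888 / 6.3064 = 0.918

α = 0.918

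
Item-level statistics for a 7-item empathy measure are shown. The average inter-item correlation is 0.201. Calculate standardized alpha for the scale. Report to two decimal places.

Standardized α = k·r̄ / (1 + (k−1)·r̄) = 7 × 0.201 / (1 + 6 × 0.201)
  = 1.4070 / 2.2060 = 0.64

standardized alpha = 0.64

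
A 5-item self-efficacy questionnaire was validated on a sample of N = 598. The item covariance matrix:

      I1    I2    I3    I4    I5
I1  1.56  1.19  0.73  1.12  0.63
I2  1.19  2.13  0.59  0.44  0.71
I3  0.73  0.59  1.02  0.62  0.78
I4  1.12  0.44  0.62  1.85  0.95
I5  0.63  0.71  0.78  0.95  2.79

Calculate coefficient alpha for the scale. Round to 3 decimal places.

coefficient alpha = 0.780

ΣVar(i) = 1.56 + 2.13 + 1.02 + 1.85 + 2.79 = 9.35
Sum of the distinct covariances = 7.76
total variance = 9.35 + 2 × 7.76 = 24.87
α = (k/(k−1))·(1 − ΣVar(i)/total variance) = (5/4)·(1 − 9.35/24.87) = 0.780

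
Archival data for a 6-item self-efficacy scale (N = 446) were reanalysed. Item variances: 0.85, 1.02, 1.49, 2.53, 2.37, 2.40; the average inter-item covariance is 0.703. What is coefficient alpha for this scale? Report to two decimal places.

sum of item variances = 0.85 + 1.02 + 1.49 + 2.53 + 2.37 + 2.40 = 10.66
Sum of the 15 distinct covariances = 15 × 0.703 = 10.545
total variance = sum of item variances + 2·Σcov = 10.66 + 2 × 10.545 = 31.750
α = (6/5)·(1 − 10.66/31.750) = 0.80

coefficient alpha = 0.80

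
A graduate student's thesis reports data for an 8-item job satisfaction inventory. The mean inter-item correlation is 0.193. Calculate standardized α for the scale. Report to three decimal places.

Standardized α = k·r̄ / (1 + (k−1)·r̄) = 8 × 0.193 / (1 + 7 × 0.193)
  = 1.5440 / 2.3510 = 0.657

α = 0.657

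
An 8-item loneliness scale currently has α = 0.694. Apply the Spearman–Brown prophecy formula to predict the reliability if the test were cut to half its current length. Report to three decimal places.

predicted reliability = 0.531

Length factor m = 1/2
α' = m·α / (1 − (1−m)·α)
   = 1/2 × 0.694 / (1 − (1 − 1/2) × 0.694)
   = 0.3470 / 0.6530 = 0.531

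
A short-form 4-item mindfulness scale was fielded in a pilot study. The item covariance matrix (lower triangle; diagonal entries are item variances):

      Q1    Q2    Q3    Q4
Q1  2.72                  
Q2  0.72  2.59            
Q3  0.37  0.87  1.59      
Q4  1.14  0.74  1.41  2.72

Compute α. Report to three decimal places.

Σσᵢ² = 2.72 + 2.59 + 1.59 + 2.72 = 9.62
Sum of the distinct covariances = 5.25
total variance = 9.62 + 2 × 5.25 = 20.12
α = (k/(k−1))·(1 − Σσᵢ²/total variance) = (4/3)·(1 − 9.62/20.12) = 0.696

α = 0.696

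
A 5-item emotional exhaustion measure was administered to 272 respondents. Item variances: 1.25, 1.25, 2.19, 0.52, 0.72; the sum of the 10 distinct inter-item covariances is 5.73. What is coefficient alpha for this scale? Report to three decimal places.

coefficient alpha = 0.824

Σσ²ᵢ = 1.25 + 1.25 + 2.19 + 0.52 + 0.72 = 5.93
Sum of distinct covariances = 5.73
σ²_total = Σσ²ᵢ + 2·Σcov = 5.93 + 2 × 5.73 = 17.39
α = (5/4)·(1 − 5.93/17.39) = 0.824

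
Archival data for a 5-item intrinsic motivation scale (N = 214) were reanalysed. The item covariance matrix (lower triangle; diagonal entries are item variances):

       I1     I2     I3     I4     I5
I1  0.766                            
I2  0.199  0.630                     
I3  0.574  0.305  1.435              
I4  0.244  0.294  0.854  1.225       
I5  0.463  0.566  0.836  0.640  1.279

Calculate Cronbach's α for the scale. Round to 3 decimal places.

Σσ²ᵢ = 0.766 + 0.630 + 1.435 + 1.225 + 1.279 = 5.335
Sum of the distinct covariances = 4.975
σ²_total = 5.335 + 2 × 4.975 = 15.285
α = (k/(k−1))·(1 − Σσ²ᵢ/σ²_total) = (5/4)·(1 − 5.335/15.285) = 0.814

α = 0.814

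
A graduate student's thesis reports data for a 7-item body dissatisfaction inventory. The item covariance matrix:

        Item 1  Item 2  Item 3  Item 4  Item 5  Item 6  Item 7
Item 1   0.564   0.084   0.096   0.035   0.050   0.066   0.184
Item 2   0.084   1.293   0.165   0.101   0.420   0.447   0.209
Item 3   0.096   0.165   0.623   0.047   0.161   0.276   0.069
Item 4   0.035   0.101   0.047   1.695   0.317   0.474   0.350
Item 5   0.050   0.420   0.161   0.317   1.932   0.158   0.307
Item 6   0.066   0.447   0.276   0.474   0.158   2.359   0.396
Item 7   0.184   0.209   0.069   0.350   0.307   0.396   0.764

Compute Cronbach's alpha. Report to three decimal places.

Cronbach's alpha = 0.570

ΣVar(i) = 0.564 + 1.293 + 0.623 + 1.695 + 1.932 + 2.359 + 0.764 = 9.230
Sum of off-diagonal covariances = 4.412
total variance = 9.230 + 2 × 4.412 = 18.054
α = (k/(k−1))·(1 − ΣVar(i)/total variance) = (7/6)·(1 − 9.230/18.054) = 0.570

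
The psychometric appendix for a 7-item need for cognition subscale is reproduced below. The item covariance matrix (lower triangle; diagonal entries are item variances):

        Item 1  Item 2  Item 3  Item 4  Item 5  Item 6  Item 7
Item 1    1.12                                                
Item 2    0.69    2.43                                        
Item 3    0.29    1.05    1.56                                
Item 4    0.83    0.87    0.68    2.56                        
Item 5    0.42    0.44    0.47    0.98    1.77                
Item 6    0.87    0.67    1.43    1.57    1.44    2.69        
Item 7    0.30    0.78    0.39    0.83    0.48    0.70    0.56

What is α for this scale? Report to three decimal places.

α = 0.838

Σσ²ᵢ = 1.12 + 2.43 + 1.56 + 2.56 + 1.77 + 2.69 + 0.56 = 12.69
Sum of the distinct covariances = 16.18
σ²_T = 12.69 + 2 × 16.18 = 45.05
α = (k/(k−1))·(1 − Σσ²ᵢ/σ²_T) = (7/6)·(1 − 12.69/45.05) = 0.838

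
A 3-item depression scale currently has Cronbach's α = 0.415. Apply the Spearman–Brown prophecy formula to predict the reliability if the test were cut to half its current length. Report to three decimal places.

Length factor m = 1/2
α' = m·α / (1 − (1−m)·α)
   = 1/2 × 0.415 / (1 − (1 − 1/2) × 0.415)
   = 0.2075 / 0.7925 = 0.262

predicted reliability = 0.262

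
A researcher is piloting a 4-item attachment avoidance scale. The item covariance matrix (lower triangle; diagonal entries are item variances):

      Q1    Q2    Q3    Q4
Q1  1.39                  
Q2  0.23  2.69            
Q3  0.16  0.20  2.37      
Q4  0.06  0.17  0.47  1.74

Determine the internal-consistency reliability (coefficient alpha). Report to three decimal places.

α = 0.319

ΣVar(i) = 1.39 + 2.69 + 2.37 + 1.74 = 8.19
Sum of the distinct covariances = 1.29
σ²_T = 8.19 + 2 × 1.29 = 10.77
α = (k/(k−1))·(1 − ΣVar(i)/σ²_T) = (4/3)·(1 − 8.19/10.77) = 0.319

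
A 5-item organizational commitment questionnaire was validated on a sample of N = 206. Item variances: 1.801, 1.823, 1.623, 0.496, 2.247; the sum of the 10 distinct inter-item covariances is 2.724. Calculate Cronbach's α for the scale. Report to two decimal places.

Cronbach's α = 0.51

Σσ²ᵢ = 1.801 + 1.823 + 1.623 + 0.496 + 2.247 = 7.990
Sum of distinct covariances = 2.724
Var(T) = Σσ²ᵢ + 2·Σcov = 7.990 + 2 × 2.724 = 13.438
α = (5/4)·(1 − 7.990/13.438) = 0.51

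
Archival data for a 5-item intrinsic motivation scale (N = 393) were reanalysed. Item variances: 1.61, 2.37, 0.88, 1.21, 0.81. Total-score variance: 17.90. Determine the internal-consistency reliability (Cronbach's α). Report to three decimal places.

ΣVar(i) = 1.61 + 2.37 + 0.88 + 1.21 + 0.81 = 6.88
α = (k/(k−1))·(1 − ΣVar(i)/total variance) = (5/4)·(1 − 6.88/17.90) = 0.770

α = 0.770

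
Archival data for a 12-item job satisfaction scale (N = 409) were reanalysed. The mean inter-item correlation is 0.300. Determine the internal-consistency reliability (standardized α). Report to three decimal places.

α = 0.837

Standardized α = k·r̄ / (1 + (k−1)·r̄) = 12 × 0.300 / (1 + 11 × 0.300)
  = 3.6000 / 4.3000 = 0.837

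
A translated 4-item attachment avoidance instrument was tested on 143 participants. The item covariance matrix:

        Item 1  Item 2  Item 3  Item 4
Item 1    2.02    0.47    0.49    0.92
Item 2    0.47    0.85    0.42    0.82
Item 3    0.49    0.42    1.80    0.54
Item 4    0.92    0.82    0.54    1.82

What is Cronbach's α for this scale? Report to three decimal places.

ΣVar(i) = 2.02 + 0.85 + 1.80 + 1.82 = 6.49
Σ_{i<j} σ_ij = 3.66
σ²_T = 6.49 + 2 × 3.66 = 13.81
α = (k/(k−1))·(1 − ΣVar(i)/σ²_T) = (4/3)·(1 − 6.49/13.81) = 0.707

α = 0.707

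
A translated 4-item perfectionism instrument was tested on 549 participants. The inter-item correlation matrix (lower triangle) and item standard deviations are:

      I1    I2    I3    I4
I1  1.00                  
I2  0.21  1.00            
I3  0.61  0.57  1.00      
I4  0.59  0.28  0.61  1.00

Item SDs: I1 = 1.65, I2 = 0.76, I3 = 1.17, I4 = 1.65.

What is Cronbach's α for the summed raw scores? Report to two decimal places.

α = 0.77

Σσ²ᵢ = 1.65² + 0.76² + 1.17² + 1.65² = 7.3915
Covariances σ_ij = r_ij · s_i · s_j:
  σ(I1,I2) = 0.21 × 1.65 × 0.76 = 0.2633
  σ(I1,I3) = 0.61 × 1.65 × 1.17 = 1.1776
  σ(I1,I4) = 0.59 × 1.65 × 1.65 = 1.6063
  σ(I2,I3) = 0.57 × 0.76 × 1.17 = 0.5068
  σ(I2,I4) = 0.28 × 0.76 × 1.65 = 0.3511
  σ(I3,I4) = 0.61 × 1.17 × 1.65 = 1.1776
σ²_T = Σσ²ᵢ + 2·Σσ_ij = 7.3915 + 2 × 5.0827 = 17.5569
α = (4/3)·(1 − 7.3915/17.5569) = 0.77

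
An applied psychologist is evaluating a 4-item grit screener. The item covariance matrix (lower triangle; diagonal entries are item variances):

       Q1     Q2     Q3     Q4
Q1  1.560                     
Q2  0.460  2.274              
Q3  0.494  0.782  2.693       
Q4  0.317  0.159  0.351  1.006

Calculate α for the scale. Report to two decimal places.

ΣVar(i) = 1.560 + 2.274 + 2.693 + 1.006 = 7.533
Σ_{i<j} σ_ij = 2.563
total variance = 7.533 + 2 × 2.563 = 12.659
α = (k/(k−1))·(1 − ΣVar(i)/total variance) = (4/3)·(1 − 7.533/12.659) = 0.54

α = 0.54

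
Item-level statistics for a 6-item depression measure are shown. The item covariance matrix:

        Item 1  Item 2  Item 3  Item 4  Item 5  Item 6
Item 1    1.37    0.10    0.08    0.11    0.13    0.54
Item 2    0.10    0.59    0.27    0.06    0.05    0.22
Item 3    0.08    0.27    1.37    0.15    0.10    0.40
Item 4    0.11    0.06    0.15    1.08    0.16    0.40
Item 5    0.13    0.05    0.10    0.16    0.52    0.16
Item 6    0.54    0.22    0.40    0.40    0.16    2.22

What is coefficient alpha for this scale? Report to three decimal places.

Σσᵢ² = 1.37 + 0.59 + 1.37 + 1.08 + 0.52 + 2.22 = 7.15
Σ_{i<j} σ_ij = 2.93
Var(T) = 7.15 + 2 × 2.93 = 13.01
α = (k/(k−1))·(1 − Σσᵢ²/Var(T)) = (6/5)·(1 − 7.15/13.01) = 0.541

α = 0.541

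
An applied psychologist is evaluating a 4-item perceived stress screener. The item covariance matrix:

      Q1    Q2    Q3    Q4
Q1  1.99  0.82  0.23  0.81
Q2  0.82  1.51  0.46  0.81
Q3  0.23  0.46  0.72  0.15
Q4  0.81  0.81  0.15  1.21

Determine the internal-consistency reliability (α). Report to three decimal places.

α = 0.729

Σσᵢ² = 1.99 + 1.51 + 0.72 + 1.21 = 5.43
Sum of the distinct covariances = 3.28
total variance = 5.43 + 2 × 3.28 = 11.99
α = (k/(k−1))·(1 − Σσᵢ²/total variance) = (4/3)·(1 − 5.43/11.99) = 0.729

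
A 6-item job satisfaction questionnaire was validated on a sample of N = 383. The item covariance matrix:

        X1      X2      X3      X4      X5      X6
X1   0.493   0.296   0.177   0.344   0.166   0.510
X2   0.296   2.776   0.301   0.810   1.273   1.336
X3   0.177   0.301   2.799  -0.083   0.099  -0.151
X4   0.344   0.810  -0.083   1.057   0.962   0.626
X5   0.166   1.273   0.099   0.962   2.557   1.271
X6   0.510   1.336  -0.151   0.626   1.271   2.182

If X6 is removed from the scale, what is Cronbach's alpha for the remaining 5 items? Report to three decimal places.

Remaining items: X1, X2, X3, X4, X5 (k = 5).
Σσ²ᵢ = 0.493 + 2.776 + 2.799 + 1.057 + 2.557 = 9.682
σ²_total = 9.682 + 2 × 4.345 = 18.372
α (item deleted) = (5/4)·(1 − 9.682/18.372) = 0.591

Cronbach's alpha = 0.591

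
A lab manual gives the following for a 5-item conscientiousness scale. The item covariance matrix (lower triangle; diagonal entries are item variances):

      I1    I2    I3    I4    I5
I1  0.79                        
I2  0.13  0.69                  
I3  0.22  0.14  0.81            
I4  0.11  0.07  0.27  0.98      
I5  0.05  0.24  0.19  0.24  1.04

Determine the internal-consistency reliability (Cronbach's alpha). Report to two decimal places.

sum of item variances = 0.79 + 0.69 + 0.81 + 0.98 + 1.04 = 4.31
Σ_{i<j} σ_ij = 1.66
σ²_total = 4.31 + 2 × 1.66 = 7.63
α = (k/(k−1))·(1 − sum of item variances/σ²_total) = (5/4)·(1 − 4.31/7.63) = 0.54

Cronbach's alpha = 0.54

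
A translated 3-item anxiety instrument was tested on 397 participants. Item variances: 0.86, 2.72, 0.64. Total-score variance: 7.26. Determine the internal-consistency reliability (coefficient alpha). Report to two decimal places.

α = 0.63

ΣVar(i) = 0.86 + 2.72 + 0.64 = 4.22
α = (k/(k−1))·(1 − ΣVar(i)/σ²_T) = (3/2)·(1 − 4.22/7.26) = 0.63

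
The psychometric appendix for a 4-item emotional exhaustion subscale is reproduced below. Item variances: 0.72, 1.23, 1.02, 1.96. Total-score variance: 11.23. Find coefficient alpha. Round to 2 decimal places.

α = 0.75

sum of item variances = 0.72 + 1.23 + 1.02 + 1.96 = 4.93
α = (k/(k−1))·(1 − sum of item variances/Var(T)) = (4/3)·(1 − 4.93/11.23) = 0.75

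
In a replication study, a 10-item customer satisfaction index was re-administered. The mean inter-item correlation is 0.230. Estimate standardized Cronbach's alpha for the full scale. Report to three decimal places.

standardized Cronbach's alpha = 0.749

Standardized α = k·r̄ / (1 + (k−1)·r̄) = 10 × 0.230 / (1 + 9 × 0.230)
  = 2.3000 / 3.0700 = 0.749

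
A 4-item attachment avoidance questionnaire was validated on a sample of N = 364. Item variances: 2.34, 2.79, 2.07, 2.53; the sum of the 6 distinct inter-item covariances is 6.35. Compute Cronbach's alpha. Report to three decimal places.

α = 0.755

Σσ²ᵢ = 2.34 + 2.79 + 2.07 + 2.53 = 9.73
Sum of distinct covariances = 6.35
Var(T) = Σσ²ᵢ + 2·Σcov = 9.73 + 2 × 6.35 = 22.43
α = (4/3)·(1 − 9.73/22.43) = 0.755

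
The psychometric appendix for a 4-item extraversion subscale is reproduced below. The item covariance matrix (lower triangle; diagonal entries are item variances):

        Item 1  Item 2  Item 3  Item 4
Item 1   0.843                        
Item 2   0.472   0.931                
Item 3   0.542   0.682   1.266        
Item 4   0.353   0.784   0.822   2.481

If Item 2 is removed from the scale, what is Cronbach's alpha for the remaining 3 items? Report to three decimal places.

α = 0.642

Remaining items: Item 1, Item 3, Item 4 (k = 3).
sum of item variances = 0.843 + 1.266 + 2.481 = 4.590
σ²_T = 4.590 + 2 × 1.717 = 8.024
α (item deleted) = (3/2)·(1 − 4.590/8.024) = 0.642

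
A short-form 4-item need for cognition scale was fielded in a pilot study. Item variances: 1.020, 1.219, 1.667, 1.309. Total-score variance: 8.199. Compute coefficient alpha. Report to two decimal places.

α = 0.49

ΣVar(i) = 1.020 + 1.219 + 1.667 + 1.309 = 5.215
α = (k/(k−1))·(1 − ΣVar(i)/Var(T)) = (4/3)·(1 − 5.215/8.199) = 0.49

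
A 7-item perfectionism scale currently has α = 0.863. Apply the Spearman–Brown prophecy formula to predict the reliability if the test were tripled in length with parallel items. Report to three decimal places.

Length factor m = 3
α' = m·α / (1 + (m−1)·α)
   = 3 × 0.863 / (1 + (3 − 1) × 0.863)
   = 2.5890 / 2.7260 = 0.950

predicted reliability = 0.950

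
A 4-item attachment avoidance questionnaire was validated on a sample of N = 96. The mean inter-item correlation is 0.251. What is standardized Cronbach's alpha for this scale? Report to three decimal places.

Standardized α = k·r̄ / (1 + (k−1)·r̄) = 4 × 0.251 / (1 + 3 × 0.251)
  = 1.0040 / 1.7530 = 0.573

standardized Cronbach's alpha = 0.573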